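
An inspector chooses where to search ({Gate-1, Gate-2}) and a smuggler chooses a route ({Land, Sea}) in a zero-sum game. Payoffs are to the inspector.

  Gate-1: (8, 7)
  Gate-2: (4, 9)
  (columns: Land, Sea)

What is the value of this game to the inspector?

22/3

Row minima: Gate-1 → 7, Gate-2 → 4; maximin = 7.
Column maxima: Land → 8, Sea → 9; minimax = 8.
7 ≠ 8, so there is no saddle point; optimal play is mixed.
Let the inspector play Gate-1 with probability p. Expected payoff against Land: 8p + 4(1−p) = 4p + 4; against Sea: 7p + 9(1−p) = −2p + 9.
Setting these equal: 4p + 4 = −2p + 9 ⇒ 6p = 5 ⇒ p = 5/6, and the value is (4)·(5/6) + 4 = 22/3.
For the smuggler: with q = P(Land), equating Gate-1's and Gate-2's payoffs gives q + 7 = −5q + 9 ⇒ q = 1/3.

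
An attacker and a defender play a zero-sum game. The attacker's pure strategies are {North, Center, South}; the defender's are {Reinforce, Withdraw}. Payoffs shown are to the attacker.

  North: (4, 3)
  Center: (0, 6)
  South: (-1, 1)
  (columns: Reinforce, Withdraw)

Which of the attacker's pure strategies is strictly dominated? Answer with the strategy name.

South

North gives a strictly higher payoff than South against every column: 4 > -1, 3 > 1.
So South is strictly dominated and the attacker never plays it.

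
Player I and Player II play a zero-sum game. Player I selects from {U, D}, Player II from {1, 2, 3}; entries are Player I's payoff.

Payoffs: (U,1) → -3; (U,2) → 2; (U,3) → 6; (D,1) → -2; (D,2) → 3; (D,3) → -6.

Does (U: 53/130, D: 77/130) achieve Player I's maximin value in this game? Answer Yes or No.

Against 1 this mix gives (53/130)·(-3) + (77/130)·(-2) = -313/130.
Against 2 this mix gives (53/130)·2 + (77/130)·3 = 337/130.
Against 3 this mix gives (53/130)·6 + (77/130)·(-6) = -72/65.
Player II will play 1, holding Player I to -313/130. Shifting weight toward the row that does better against 1 would raise this floor (the equalizing mix achieves -30/13 against both 1 and 3), so the proposed strategy is not optimal.

No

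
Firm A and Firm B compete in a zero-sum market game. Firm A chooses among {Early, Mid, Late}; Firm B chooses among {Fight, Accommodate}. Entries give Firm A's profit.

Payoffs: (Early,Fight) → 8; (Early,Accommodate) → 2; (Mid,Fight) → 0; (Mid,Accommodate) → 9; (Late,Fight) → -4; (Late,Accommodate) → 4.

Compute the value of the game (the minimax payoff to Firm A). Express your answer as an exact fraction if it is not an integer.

24/5

Row minima: Early → 2, Mid → 0, Late → -4; maximin = 2.
Column maxima: Fight → 8, Accommodate → 9; minimax = 8.
2 ≠ 8, so there is no saddle point; optimal play is mixed.
Late is strictly dominated by Mid, so Firm A never plays it.
On the remaining 2×2 (Early, Mid vs Fight, Accommodate):
Let Firm A play Early with probability p. Expected payoff against Fight: 8p + 0(1−p) = 8p; against Accommodate: 2p + 9(1−p) = −7p + 9.
Setting these equal: 8p = −7p + 9 ⇒ 15p = 9 ⇒ p = 3/5, and the value is (8)·(3/5) = 24/5.
For Firm B: with q = P(Fight), equating Early's and Mid's payoffs gives 6q + 2 = −9q + 9 ⇒ q = 7/15.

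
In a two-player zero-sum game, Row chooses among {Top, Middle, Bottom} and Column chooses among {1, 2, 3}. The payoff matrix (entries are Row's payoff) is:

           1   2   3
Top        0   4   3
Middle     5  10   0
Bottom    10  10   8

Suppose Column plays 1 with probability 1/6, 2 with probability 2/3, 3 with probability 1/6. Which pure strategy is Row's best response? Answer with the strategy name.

Bottom

Expected payoff of Top: (1/6)·0 + (2/3)·4 + (1/6)·3 = 19/6.
Expected payoff of Middle: (1/6)·5 + (2/3)·10 + (1/6)·0 = 15/2.
Expected payoff of Bottom: (1/6)·10 + (2/3)·10 + (1/6)·8 = 29/3.
The largest is 29/3, so Row's best response is Bottom.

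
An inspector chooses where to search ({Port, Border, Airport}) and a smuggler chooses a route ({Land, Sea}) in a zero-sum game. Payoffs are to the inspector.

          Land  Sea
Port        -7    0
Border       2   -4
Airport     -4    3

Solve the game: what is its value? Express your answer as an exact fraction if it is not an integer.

-10/13

Row minima: Port → -7, Border → -4, Airport → -4; maximin = -4.
Column maxima: Land → 2, Sea → 3; minimax = 2.
-4 ≠ 2, so there is no saddle point; optimal play is mixed.
Port is strictly dominated by Airport, so the inspector never plays it.
On the remaining 2×2 (Border, Airport vs Land, Sea):
Let the inspector play Border with probability p. Expected payoff against Land: 2p + (-4)(1−p) = 6p − 4; against Sea: (-4)p + 3(1−p) = −7p + 3.
Setting these equal: 6p − 4 = −7p + 3 ⇒ 13p = 7 ⇒ p = 7/13, and the value is (6)·(7/13) − 4 = -10/13.
For the smuggler: with q = P(Land), equating Border's and Airport's payoffs gives 6q − 4 = −7q + 3 ⇒ q = 7/13.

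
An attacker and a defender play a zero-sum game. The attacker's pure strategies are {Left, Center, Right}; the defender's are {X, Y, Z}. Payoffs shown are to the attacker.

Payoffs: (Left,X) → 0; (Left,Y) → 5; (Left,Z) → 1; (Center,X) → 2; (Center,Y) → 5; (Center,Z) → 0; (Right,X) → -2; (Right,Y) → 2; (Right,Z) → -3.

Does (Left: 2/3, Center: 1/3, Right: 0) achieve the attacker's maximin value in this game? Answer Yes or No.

Yes

Against X this mix gives (2/3)·0 + (1/3)·2 = 2/3.
Against Y this mix gives (2/3)·5 + (1/3)·5 = 5.
Against Z this mix gives (2/3)·1 + (1/3)·0 = 2/3.
All of the defender's active replies (X, Z) yield 2/3, and no column does worse for the attacker. The mix makes the defender indifferent and guarantees 2/3, so it is optimal.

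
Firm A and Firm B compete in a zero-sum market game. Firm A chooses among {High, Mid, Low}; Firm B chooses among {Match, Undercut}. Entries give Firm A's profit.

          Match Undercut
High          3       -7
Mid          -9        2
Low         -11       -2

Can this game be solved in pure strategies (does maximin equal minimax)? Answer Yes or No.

Row minima: High → -7, Mid → -9, Low → -11; maximin = -7.
Column maxima: Match → 3, Undercut → 2; minimax = 2.
-7 ≠ 2, so no pure-strategy equilibrium exists.

No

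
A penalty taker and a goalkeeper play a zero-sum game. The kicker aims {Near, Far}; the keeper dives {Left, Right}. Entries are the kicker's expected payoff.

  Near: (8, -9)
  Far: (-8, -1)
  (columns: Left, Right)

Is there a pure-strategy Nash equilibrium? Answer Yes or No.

No

Row minima: Near → -9, Far → -8; maximin = -8.
Column maxima: Left → 8, Right → -1; minimax = -1.
-8 ≠ -1, so no pure-strategy equilibrium exists.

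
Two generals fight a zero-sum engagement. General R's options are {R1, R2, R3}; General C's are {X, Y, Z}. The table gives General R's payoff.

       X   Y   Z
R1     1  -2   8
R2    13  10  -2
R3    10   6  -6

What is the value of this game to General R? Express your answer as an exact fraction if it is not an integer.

Row minima: R1 → -2, R2 → -2, R3 → -6; maximin = -2.
Column maxima: X → 13, Y → 10, Z → 8; minimax = 8.
-2 ≠ 8, so there is no saddle point; optimal play is mixed.
R3 is strictly dominated by R2, so General R never plays it.
X is strictly dominated by Y (it gives General R strictly more in every row), so General C never plays it.
On the remaining 2×2 (R1, R2 vs Y, Z):
Let General R play R1 with probability p. Expected payoff against Y: (-2)p + 10(1−p) = −12p + 10; against Z: 8p + (-2)(1−p) = 10p − 2.
Setting these equal: −12p + 10 = 10p − 2 ⇒ −22p = -12 ⇒ p = 6/11, and the value is (-12)·(6/11) + 10 = 38/11.
For General C: with q = P(Y), equating R1's and R2's payoffs gives −10q + 8 = 12q − 2 ⇒ q = 5/11.

38/11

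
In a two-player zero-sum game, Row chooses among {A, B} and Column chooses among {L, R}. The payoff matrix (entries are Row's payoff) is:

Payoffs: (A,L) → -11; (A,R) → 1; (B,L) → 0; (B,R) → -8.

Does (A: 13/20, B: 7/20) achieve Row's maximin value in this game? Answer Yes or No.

Against L this mix gives (13/20)·(-11) + (7/20)·0 = -143/20.
Against R this mix gives (13/20)·1 + (7/20)·(-8) = -43/20.
Column will play L, holding Row to -143/20. Shifting weight toward the row that does better against L would raise this floor (the equalizing mix achieves -22/5 against both L and R), so the proposed strategy is not optimal.

No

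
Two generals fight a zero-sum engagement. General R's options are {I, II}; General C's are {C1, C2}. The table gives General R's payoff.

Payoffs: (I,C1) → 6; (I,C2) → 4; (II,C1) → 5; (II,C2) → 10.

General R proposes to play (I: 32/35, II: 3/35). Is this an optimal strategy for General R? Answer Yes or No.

No

Against C1 this mix gives (32/35)·6 + (3/35)·5 = 207/35.
Against C2 this mix gives (32/35)·4 + (3/35)·10 = 158/35.
General C will play C2, holding General R to 158/35. Shifting weight toward the row that does better against C2 would raise this floor (the equalizing mix achieves 40/7 against both C2 and C1), so the proposed strategy is not optimal.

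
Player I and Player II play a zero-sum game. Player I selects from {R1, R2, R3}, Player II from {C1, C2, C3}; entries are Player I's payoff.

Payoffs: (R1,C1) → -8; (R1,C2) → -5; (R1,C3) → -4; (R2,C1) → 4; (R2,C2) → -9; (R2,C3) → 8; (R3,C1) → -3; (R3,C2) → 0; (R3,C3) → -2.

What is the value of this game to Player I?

Row minima: R1 → -8, R2 → -9, R3 → -3; maximin = -3.
Column maxima: C1 → 4, C2 → 0, C3 → 8; minimax = 0.
-3 ≠ 0, so there is no saddle point; optimal play is mixed.
R1 is strictly dominated by R3, so Player I never plays it.
C3 is strictly dominated by C1 (it gives Player I strictly more in every row), so Player II never plays it.
On the remaining 2×2 (R2, R3 vs C1, C2):
Let Player I play R2 with probability p. Expected payoff against C1: 4p + (-3)(1−p) = 7p − 3; against C2: (-9)p + 0(1−p) = −9p.
Setting these equal: 7p − 3 = −9p ⇒ 16p = 3 ⇒ p = 3/16, and the value is (7)·(3/16) − 3 = -27/16.
For Player II: with q = P(C1), equating R2's and R3's payoffs gives 13q − 9 = −3q ⇒ q = 9/16.

-27/16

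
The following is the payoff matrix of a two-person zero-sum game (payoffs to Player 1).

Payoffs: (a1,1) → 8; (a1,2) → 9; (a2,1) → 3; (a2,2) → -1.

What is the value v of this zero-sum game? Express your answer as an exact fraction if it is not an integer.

8

Row minima: a1 → 8, a2 → -1; maximin = 8.
Column maxima: 1 → 8, 2 → 9; minimax = 8.
Since maximin = minimax = 8, there is a saddle point and the value is 8.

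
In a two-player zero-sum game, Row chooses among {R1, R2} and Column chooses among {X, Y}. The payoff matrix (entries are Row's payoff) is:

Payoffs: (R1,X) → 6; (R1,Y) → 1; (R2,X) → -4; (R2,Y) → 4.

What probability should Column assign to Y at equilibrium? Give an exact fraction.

10/13

Row minima: R1 → 1, R2 → -4; maximin = 1.
Column maxima: X → 6, Y → 4; minimax = 4.
1 ≠ 4, so there is no saddle point; optimal play is mixed.
Let Row play R1 with probability p. Expected payoff against X: 6p + (-4)(1−p) = 10p − 4; against Y: 1p + 4(1−p) = −3p + 4.
Setting these equal: 10p − 4 = −3p + 4 ⇒ 13p = 8 ⇒ p = 8/13, and the value is (10)·(8/13) − 4 = 28/13.
For Column: with q = P(X), equating R1's and R2's payoffs gives 5q + 1 = −8q + 4 ⇒ q = 3/13.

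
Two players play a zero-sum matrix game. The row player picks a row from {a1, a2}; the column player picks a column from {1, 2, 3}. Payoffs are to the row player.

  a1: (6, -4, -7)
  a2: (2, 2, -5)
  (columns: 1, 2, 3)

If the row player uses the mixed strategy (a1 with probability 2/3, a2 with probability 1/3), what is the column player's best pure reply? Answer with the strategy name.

If the column player plays 1, the row player's expected payoff is (2/3)·6 + (1/3)·2 = 14/3.
If the column player plays 2, the row player's expected payoff is (2/3)·(-4) + (1/3)·2 = -2.
If the column player plays 3, the row player's expected payoff is (2/3)·(-7) + (1/3)·(-5) = -19/3.
The column player minimizes the row player's payoff; the smallest is -19/3, so the best response is 3.

3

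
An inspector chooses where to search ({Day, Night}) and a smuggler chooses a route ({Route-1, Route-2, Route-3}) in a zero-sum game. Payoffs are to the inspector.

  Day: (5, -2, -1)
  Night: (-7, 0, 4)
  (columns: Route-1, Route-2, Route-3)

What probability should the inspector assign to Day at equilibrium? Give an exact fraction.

Row minima: Day → -2, Night → -7; maximin = -2.
Column maxima: Route-1 → 5, Route-2 → 0, Route-3 → 4; minimax = 0.
-2 ≠ 0, so there is no saddle point; optimal play is mixed.
Route-3 is strictly dominated by Route-2 (it gives the inspector strictly more in every row), so the smuggler never plays it.
On the remaining 2×2 (Day, Night vs Route-1, Route-2):
Let the inspector play Day with probability p. Expected payoff against Route-1: 5p + (-7)(1−p) = 12p − 7; against Route-2: (-2)p + 0(1−p) = −2p.
Setting these equal: 12p − 7 = −2p ⇒ 14p = 7 ⇒ p = 1/2, and the value is (12)·(1/2) − 7 = -1.
For the smuggler: with q = P(Route-1), equating Day's and Night's payoffs gives 7q − 2 = −7q ⇒ q = 1/7.

1/2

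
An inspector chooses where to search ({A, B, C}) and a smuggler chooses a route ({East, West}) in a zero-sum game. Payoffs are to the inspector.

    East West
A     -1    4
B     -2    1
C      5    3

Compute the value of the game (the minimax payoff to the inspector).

Row minima: A → -1, B → -2, C → 3; maximin = 3.
Column maxima: East → 5, West → 4; minimax = 4.
3 ≠ 4, so there is no saddle point; optimal play is mixed.
B is strictly dominated by A, so the inspector never plays it.
On the remaining 2×2 (A, C vs East, West):
Let the inspector play A with probability p. Expected payoff against East: (-1)p + 5(1−p) = −6p + 5; against West: 4p + 3(1−p) = p + 3.
Setting these equal: −6p + 5 = p + 3 ⇒ −7p = -2 ⇒ p = 2/7, and the value is (-6)·(2/7) + 5 = 23/7.
For the smuggler: with q = P(East), equating A's and C's payoffs gives −5q + 4 = 2q + 3 ⇒ q = 1/7.

23/7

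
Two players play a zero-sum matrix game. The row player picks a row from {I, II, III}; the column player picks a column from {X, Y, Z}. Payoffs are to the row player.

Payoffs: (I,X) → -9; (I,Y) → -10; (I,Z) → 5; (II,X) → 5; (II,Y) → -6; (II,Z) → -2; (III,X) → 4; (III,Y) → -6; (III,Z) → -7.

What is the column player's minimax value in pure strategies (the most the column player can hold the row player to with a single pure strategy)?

-6

Column maxima: X → 5, Y → -6, Z → 5.
The smallest of these is -6.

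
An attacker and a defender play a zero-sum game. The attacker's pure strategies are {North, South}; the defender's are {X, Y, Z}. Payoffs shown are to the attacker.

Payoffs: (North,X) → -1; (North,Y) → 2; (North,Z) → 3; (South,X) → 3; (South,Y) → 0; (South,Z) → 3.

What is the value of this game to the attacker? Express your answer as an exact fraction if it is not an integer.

Row minima: North → -1, South → 0; maximin = 0.
Column maxima: X → 3, Y → 2, Z → 3; minimax = 2.
0 ≠ 2, so there is no saddle point; optimal play is mixed.
Z is strictly dominated by Y (it gives the attacker strictly more in every row), so the defender never plays it.
On the remaining 2×2 (North, South vs X, Y):
Let the attacker play North with probability p. Expected payoff against X: (-1)p + 3(1−p) = −4p + 3; against Y: 2p + 0(1−p) = 2p.
Setting these equal: −4p + 3 = 2p ⇒ −6p = -3 ⇒ p = 1/2, and the value is (-4)·(1/2) + 3 = 1.
For the defender: with q = P(X), equating North's and South's payoffs gives −3q + 2 = 3q ⇒ q = 1/3.

1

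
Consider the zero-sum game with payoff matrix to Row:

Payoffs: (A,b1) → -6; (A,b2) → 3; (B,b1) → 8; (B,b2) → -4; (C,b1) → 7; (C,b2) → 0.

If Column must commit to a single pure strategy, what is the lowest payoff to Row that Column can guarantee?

3

Column maxima: b1 → 8, b2 → 3.
The smallest of these is 3.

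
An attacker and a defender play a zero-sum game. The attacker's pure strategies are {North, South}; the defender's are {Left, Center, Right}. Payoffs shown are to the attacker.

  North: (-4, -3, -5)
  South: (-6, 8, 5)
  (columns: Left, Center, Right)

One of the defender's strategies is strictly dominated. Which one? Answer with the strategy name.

Left holds the attacker's payoff strictly below Center in every row: -4 < -3, -6 < 8.
So Center is strictly dominated for the defender.

Center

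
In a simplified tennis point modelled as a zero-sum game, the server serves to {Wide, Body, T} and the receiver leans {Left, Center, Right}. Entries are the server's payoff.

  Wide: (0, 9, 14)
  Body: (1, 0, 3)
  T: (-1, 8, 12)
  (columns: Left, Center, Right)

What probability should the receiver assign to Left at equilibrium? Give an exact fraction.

9/10

Row minima: Wide → 0, Body → 0, T → -1; maximin = 0.
Column maxima: Left → 1, Center → 9, Right → 14; minimax = 1.
0 ≠ 1, so there is no saddle point; optimal play is mixed.
T is strictly dominated by Wide, so the server never plays it.
Right is strictly dominated by Left (it gives the server strictly more in every row), so the receiver never plays it.
On the remaining 2×2 (Wide, Body vs Left, Center):
Let the server play Wide with probability p. Expected payoff against Left: 0p + 1(1−p) = −p + 1; against Center: 9p + 0(1−p) = 9p.
Setting these equal: −p + 1 = 9p ⇒ −10p = -1 ⇒ p = 1/10, and the value is (-1)·(1/10) + 1 = 9/10.
For the receiver: with q = P(Left), equating Wide's and Body's payoffs gives −9q + 9 = q ⇒ q = 9/10.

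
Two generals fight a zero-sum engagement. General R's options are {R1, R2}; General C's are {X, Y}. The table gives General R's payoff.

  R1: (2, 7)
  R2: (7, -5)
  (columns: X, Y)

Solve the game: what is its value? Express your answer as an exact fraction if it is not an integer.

59/17

Row minima: R1 → 2, R2 → -5; maximin = 2.
Column maxima: X → 7, Y → 7; minimax = 7.
2 ≠ 7, so there is no saddle point; optimal play is mixed.
Let General R play R1 with probability p. Expected payoff against X: 2p + 7(1−p) = −5p + 7; against Y: 7p + (-5)(1−p) = 12p − 5.
Setting these equal: −5p + 7 = 12p − 5 ⇒ −17p = -12 ⇒ p = 12/17, and the value is (-5)·(12/17) + 7 = 59/17.
For General C: with q = P(X), equating R1's and R2's payoffs gives −5q + 7 = 12q − 5 ⇒ q = 12/17.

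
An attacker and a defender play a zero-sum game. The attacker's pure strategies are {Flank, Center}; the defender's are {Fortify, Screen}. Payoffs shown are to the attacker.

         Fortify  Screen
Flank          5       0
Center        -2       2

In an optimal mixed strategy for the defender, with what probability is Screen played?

7/9

Row minima: Flank → 0, Center → -2; maximin = 0.
Column maxima: Fortify → 5, Screen → 2; minimax = 2.
0 ≠ 2, so there is no saddle point; optimal play is mixed.
Let the attacker play Flank with probability p. Expected payoff against Fortify: 5p + (-2)(1−p) = 7p − 2; against Screen: 0p + 2(1−p) = −2p + 2.
Setting these equal: 7p − 2 = −2p + 2 ⇒ 9p = 4 ⇒ p = 4/9, and the value is (7)·(4/9) − 2 = 10/9.
For the defender: with q = P(Fortify), equating Flank's and Center's payoffs gives 5q = −4q + 2 ⇒ q = 2/9.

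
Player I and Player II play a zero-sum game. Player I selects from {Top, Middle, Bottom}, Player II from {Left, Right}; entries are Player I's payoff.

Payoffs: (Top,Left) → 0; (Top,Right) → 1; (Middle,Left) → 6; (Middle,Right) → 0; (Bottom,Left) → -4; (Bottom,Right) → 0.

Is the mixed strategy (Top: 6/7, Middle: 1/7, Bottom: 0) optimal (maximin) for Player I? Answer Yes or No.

Against Left this mix gives (6/7)·0 + (1/7)·6 = 6/7.
Against Right this mix gives (6/7)·1 + (1/7)·0 = 6/7.
All of Player II's active replies (Left, Right) yield 6/7, and no column does worse for Player I. The mix makes Player II indifferent and guarantees 6/7, so it is optimal.

Yes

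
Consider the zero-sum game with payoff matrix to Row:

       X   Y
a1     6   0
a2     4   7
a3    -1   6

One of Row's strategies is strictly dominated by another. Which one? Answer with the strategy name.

a2 gives a strictly higher payoff than a3 against every column: 4 > -1, 7 > 6.
So a3 is strictly dominated and Row never plays it.

a3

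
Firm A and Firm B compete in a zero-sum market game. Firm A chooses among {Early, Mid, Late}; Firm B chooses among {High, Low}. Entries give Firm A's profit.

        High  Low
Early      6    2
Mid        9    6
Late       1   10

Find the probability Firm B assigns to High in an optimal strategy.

1/3

Row minima: Early → 2, Mid → 6, Late → 1; maximin = 6.
Column maxima: High → 9, Low → 10; minimax = 9.
6 ≠ 9, so there is no saddle point; optimal play is mixed.
Early is strictly dominated by Mid, so Firm A never plays it.
On the remaining 2×2 (Mid, Late vs High, Low):
Let Firm A play Mid with probability p. Expected payoff against High: 9p + 1(1−p) = 8p + 1; against Low: 6p + 10(1−p) = −4p + 10.
Setting these equal: 8p + 1 = −4p + 10 ⇒ 12p = 9 ⇒ p = 3/4, and the value is (8)·(3/4) + 1 = 7.
For Firm B: with q = P(High), equating Mid's and Late's payoffs gives 3q + 6 = −9q + 10 ⇒ q = 1/3.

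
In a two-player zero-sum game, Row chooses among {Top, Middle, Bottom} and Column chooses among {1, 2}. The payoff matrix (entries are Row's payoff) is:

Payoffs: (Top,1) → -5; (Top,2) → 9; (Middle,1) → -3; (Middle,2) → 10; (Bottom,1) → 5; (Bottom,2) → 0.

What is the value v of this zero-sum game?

25/9

Row minima: Top → -5, Middle → -3, Bottom → 0; maximin = 0.
Column maxima: 1 → 5, 2 → 10; minimax = 5.
0 ≠ 5, so there is no saddle point; optimal play is mixed.
Top is strictly dominated by Middle, so Row never plays it.
On the remaining 2×2 (Middle, Bottom vs 1, 2):
Let Row play Middle with probability p. Expected payoff against 1: (-3)p + 5(1−p) = −8p + 5; against 2: 10p + 0(1−p) = 10p.
Setting these equal: −8p + 5 = 10p ⇒ −18p = -5 ⇒ p = 5/18, and the value is (-8)·(5/18) + 5 = 25/9.
For Column: with q = P(1), equating Middle's and Bottom's payoffs gives −13q + 10 = 5q ⇒ q = 5/9.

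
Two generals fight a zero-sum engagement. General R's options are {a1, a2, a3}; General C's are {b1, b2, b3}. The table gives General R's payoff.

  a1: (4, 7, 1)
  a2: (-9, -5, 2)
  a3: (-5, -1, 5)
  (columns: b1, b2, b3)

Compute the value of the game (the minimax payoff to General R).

25/13

Row minima: a1 → 1, a2 → -9, a3 → -5; maximin = 1.
Column maxima: b1 → 4, b2 → 7, b3 → 5; minimax = 4.
1 ≠ 4, so there is no saddle point; optimal play is mixed.
a2 is strictly dominated by a3, so General R never plays it.
b2 is strictly dominated by b1 (it gives General R strictly more in every row), so General C never plays it.
On the remaining 2×2 (a1, a3 vs b1, b3):
Let General R play a1 with probability p. Expected payoff against b1: 4p + (-5)(1−p) = 9p − 5; against b3: 1p + 5(1−p) = −4p + 5.
Setting these equal: 9p − 5 = −4p + 5 ⇒ 13p = 10 ⇒ p = 10/13, and the value is (9)·(10/13) − 5 = 25/13.
For General C: with q = P(b1), equating a1's and a3's payoffs gives 3q + 1 = −10q + 5 ⇒ q = 4/13.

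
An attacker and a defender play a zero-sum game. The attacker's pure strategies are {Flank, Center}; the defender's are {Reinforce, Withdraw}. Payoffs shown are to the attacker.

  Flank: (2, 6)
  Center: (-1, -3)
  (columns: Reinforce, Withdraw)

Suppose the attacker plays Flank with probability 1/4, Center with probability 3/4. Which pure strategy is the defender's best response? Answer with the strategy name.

Withdraw

If the defender plays Reinforce, the attacker's expected payoff is (1/4)·2 + (3/4)·(-1) = -1/4.
If the defender plays Withdraw, the attacker's expected payoff is (1/4)·6 + (3/4)·(-3) = -3/4.
The defender minimizes the attacker's payoff; the smallest is -3/4, so the best response is Withdraw.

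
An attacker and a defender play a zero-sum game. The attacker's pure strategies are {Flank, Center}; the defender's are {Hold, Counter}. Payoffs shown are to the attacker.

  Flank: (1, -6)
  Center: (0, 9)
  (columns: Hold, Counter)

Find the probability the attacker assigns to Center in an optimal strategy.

7/16

Row minima: Flank → -6, Center → 0; maximin = 0.
Column maxima: Hold → 1, Counter → 9; minimax = 1.
0 ≠ 1, so there is no saddle point; optimal play is mixed.
Let the attacker play Flank with probability p. Expected payoff against Hold: 1p + 0(1−p) = p; against Counter: (-6)p + 9(1−p) = −15p + 9.
Setting these equal: p = −15p + 9 ⇒ 16p = 9 ⇒ p = 9/16, and the value is (1)·(9/16) = 9/16.
For the defender: with q = P(Hold), equating Flank's and Center's payoffs gives 7q − 6 = −9q + 9 ⇒ q = 15/16.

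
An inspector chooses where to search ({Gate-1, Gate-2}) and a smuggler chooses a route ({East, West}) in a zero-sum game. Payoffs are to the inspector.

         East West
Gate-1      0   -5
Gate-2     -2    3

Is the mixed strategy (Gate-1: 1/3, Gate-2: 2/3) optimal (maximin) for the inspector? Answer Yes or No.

Against East this mix gives (1/3)·0 + (2/3)·(-2) = -4/3.
Against West this mix gives (1/3)·(-5) + (2/3)·3 = 1/3.
The smuggler will play East, holding the inspector to -4/3. Shifting weight toward the row that does better against East would raise this floor (the equalizing mix achieves -1 against both East and West), so the proposed strategy is not optimal.

No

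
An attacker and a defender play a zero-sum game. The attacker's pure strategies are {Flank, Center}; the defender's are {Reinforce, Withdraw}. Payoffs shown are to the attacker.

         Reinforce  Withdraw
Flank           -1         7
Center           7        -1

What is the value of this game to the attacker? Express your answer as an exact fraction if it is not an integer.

Row minima: Flank → -1, Center → -1; maximin = -1.
Column maxima: Reinforce → 7, Withdraw → 7; minimax = 7.
-1 ≠ 7, so there is no saddle point; optimal play is mixed.
Let the attacker play Flank with probability p. Expected payoff against Reinforce: (-1)p + 7(1−p) = −8p + 7; against Withdraw: 7p + (-1)(1−p) = 8p − 1.
Setting these equal: −8p + 7 = 8p − 1 ⇒ −16p = -8 ⇒ p = 1/2, and the value is (-8)·(1/2) + 7 = 3.
For the defender: with q = P(Reinforce), equating Flank's and Center's payoffs gives −8q + 7 = 8q − 1 ⇒ q = 1/2.

3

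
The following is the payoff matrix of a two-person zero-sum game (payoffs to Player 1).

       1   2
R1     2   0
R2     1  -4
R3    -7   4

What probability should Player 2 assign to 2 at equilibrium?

9/13

Row minima: R1 → 0, R2 → -4, R3 → -7; maximin = 0.
Column maxima: 1 → 2, 2 → 4; minimax = 2.
0 ≠ 2, so there is no saddle point; optimal play is mixed.
R2 is strictly dominated by R1, so Player 1 never plays it.
On the remaining 2×2 (R1, R3 vs 1, 2):
Let Player 1 play R1 with probability p. Expected payoff against 1: 2p + (-7)(1−p) = 9p − 7; against 2: 0p + 4(1−p) = −4p + 4.
Setting these equal: 9p − 7 = −4p + 4 ⇒ 13p = 11 ⇒ p = 11/13, and the value is (9)·(11/13) − 7 = 8/13.
For Player 2: with q = P(1), equating R1's and R3's payoffs gives 2q = −11q + 4 ⇒ q = 4/13.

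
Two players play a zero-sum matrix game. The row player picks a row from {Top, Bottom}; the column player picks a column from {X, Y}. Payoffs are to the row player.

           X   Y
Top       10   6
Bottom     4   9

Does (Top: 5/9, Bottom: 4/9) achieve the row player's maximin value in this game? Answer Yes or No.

Yes

Against X this mix gives (5/9)·10 + (4/9)·4 = 22/3.
Against Y this mix gives (5/9)·6 + (4/9)·9 = 22/3.
All of the column player's active replies (X, Y) yield 22/3, and no column does worse for the row player. The mix makes the column player indifferent and guarantees 22/3, so it is optimal.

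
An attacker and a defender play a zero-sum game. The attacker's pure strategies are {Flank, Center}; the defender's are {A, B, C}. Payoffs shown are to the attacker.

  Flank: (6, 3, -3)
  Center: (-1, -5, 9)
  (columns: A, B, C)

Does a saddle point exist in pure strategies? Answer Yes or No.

Row minima: Flank → -3, Center → -5; maximin = -3.
Column maxima: A → 6, B → 3, C → 9; minimax = 3.
-3 ≠ 3, so no pure-strategy equilibrium exists.

No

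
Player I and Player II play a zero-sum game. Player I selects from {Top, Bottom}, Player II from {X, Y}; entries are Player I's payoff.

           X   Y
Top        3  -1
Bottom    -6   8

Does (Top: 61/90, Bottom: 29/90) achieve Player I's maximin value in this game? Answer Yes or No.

Against X this mix gives (61/90)·3 + (29/90)·(-6) = 1/10.
Against Y this mix gives (61/90)·(-1) + (29/90)·8 = 19/10.
Player II will play X, holding Player I to 1/10. Shifting weight toward the row that does better against X would raise this floor (the equalizing mix achieves 1 against both X and Y), so the proposed strategy is not optimal.

No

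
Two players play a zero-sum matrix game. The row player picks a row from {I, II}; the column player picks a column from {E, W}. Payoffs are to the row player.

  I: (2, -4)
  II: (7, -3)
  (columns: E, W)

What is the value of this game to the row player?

-3

Row minima: I → -4, II → -3; maximin = -3.
Column maxima: E → 7, W → -3; minimax = -3.
Since maximin = minimax = -3, there is a saddle point and the value is -3.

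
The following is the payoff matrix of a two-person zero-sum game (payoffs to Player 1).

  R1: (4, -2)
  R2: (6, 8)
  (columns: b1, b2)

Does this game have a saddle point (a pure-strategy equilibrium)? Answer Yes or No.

Row minima: R1 → -2, R2 → 6; maximin = 6.
Column maxima: b1 → 6, b2 → 8; minimax = 6.
maximin = minimax = 6, so a saddle point exists.

Yes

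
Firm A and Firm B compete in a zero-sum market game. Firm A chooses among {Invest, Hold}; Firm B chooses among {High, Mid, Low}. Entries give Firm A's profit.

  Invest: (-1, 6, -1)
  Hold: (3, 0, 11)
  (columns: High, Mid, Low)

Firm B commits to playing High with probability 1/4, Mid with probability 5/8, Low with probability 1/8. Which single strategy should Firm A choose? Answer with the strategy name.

Expected payoff of Invest: (1/4)·(-1) + (5/8)·6 + (1/8)·(-1) = 27/8.
Expected payoff of Hold: (1/4)·3 + (5/8)·0 + (1/8)·11 = 17/8.
The largest is 27/8, so Firm A's best response is Invest.

Invest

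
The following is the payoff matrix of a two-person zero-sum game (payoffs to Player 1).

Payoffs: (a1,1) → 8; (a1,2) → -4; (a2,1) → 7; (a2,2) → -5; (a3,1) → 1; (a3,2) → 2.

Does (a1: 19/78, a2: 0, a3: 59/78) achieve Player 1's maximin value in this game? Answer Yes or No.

Against 1 this mix gives (19/78)·8 + (59/78)·1 = 211/78.
Against 2 this mix gives (19/78)·(-4) + (59/78)·2 = 7/13.
Player 2 will play 2, holding Player 1 to 7/13. Shifting weight toward the row that does better against 2 would raise this floor (the equalizing mix achieves 20/13 against both 2 and 1), so the proposed strategy is not optimal.

No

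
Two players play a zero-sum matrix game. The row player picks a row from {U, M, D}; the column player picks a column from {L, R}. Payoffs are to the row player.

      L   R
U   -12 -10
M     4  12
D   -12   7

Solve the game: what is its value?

4

Row minima: U → -12, M → 4, D → -12; maximin = 4.
Column maxima: L → 4, R → 12; minimax = 4.
Since maximin = minimax = 4, there is a saddle point and the value is 4.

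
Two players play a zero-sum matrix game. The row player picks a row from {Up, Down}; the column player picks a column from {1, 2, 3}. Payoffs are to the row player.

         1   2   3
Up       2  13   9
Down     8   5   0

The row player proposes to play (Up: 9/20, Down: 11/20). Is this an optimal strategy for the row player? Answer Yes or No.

Against 1 this mix gives (9/20)·2 + (11/20)·8 = 53/10.
Against 2 this mix gives (9/20)·13 + (11/20)·5 = 43/5.
Against 3 this mix gives (9/20)·9 + (11/20)·0 = 81/20.
The column player will play 3, holding the row player to 81/20. Shifting weight toward the row that does better against 3 would raise this floor (the equalizing mix achieves 24/5 against both 3 and 1), so the proposed strategy is not optimal.

No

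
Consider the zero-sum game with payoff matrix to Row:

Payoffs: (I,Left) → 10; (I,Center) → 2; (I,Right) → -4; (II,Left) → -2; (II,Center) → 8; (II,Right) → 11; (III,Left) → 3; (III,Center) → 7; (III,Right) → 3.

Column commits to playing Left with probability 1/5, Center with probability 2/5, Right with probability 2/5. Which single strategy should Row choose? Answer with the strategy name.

Expected payoff of I: (1/5)·10 + (2/5)·2 + (2/5)·(-4) = 6/5.
Expected payoff of II: (1/5)·(-2) + (2/5)·8 + (2/5)·11 = 36/5.
Expected payoff of III: (1/5)·3 + (2/5)·7 + (2/5)·3 = 23/5.
The largest is 36/5, so Row's best response is II.

II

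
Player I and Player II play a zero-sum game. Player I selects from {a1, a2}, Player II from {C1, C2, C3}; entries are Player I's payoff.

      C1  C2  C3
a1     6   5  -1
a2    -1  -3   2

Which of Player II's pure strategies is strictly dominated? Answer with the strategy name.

C1

C2 holds Player I's payoff strictly below C1 in every row: 5 < 6, -3 < -1.
So C1 is strictly dominated for Player II.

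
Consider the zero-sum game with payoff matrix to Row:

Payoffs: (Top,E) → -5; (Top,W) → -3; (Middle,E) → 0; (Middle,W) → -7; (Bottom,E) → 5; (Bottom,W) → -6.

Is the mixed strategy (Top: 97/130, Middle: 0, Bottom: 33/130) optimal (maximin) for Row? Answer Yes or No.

No

Against E this mix gives (97/130)·(-5) + (33/130)·5 = -32/13.
Against W this mix gives (97/130)·(-3) + (33/130)·(-6) = -489/130.
Column will play W, holding Row to -489/130. Shifting weight toward the row that does better against W would raise this floor (the equalizing mix achieves -45/13 against both W and E), so the proposed strategy is not optimal.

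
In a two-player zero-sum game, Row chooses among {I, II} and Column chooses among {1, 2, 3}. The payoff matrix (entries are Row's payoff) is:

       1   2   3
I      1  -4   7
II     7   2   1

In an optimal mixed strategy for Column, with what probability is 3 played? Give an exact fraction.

Row minima: I → -4, II → 1; maximin = 1.
Column maxima: 1 → 7, 2 → 2, 3 → 7; minimax = 2.
1 ≠ 2, so there is no saddle point; optimal play is mixed.
1 is strictly dominated by 2 (it gives Row strictly more in every row), so Column never plays it.
On the remaining 2×2 (I, II vs 2, 3):
Let Row play I with probability p. Expected payoff against 2: (-4)p + 2(1−p) = −6p + 2; against 3: 7p + 1(1−p) = 6p + 1.
Setting these equal: −6p + 2 = 6p + 1 ⇒ −12p = -1 ⇒ p = 1/12, and the value is (-6)·(1/12) + 2 = 3/2.
For Column: with q = P(2), equating I's and II's payoffs gives −11q + 7 = q + 1 ⇒ q = 1/2.

1/2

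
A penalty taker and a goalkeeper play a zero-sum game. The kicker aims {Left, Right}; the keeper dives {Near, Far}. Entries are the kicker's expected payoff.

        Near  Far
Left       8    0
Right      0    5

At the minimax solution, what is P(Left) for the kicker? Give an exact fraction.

5/13

Row minima: Left → 0, Right → 0; maximin = 0.
Column maxima: Near → 8, Far → 5; minimax = 5.
0 ≠ 5, so there is no saddle point; optimal play is mixed.
Let the kicker play Left with probability p. Expected payoff against Near: 8p + 0(1−p) = 8p; against Far: 0p + 5(1−p) = −5p + 5.
Setting these equal: 8p = −5p + 5 ⇒ 13p = 5 ⇒ p = 5/13, and the value is (8)·(5/13) = 40/13.
For the keeper: with q = P(Near), equating Left's and Right's payoffs gives 8q = −5q + 5 ⇒ q = 5/13.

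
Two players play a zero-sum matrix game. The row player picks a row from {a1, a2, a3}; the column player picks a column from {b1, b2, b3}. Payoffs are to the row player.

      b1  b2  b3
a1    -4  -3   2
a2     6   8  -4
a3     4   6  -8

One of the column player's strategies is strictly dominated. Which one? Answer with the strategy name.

b1 holds the row player's payoff strictly below b2 in every row: -4 < -3, 6 < 8, 4 < 6.
So b2 is strictly dominated for the column player.

b2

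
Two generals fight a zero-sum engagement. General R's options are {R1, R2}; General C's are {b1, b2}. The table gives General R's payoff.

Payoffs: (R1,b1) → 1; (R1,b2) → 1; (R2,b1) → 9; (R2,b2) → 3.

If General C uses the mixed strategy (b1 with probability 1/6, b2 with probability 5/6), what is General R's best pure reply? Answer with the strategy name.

Expected payoff of R1: (1/6)·1 + (5/6)·1 = 1.
Expected payoff of R2: (1/6)·9 + (5/6)·3 = 4.
The largest is 4, so General R's best response is R2.

R2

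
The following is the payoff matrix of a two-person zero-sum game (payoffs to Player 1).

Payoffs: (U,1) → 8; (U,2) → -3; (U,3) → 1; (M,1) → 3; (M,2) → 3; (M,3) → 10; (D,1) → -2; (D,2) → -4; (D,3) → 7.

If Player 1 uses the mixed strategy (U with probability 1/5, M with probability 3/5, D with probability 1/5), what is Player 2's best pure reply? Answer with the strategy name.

If Player 2 plays 1, Player 1's expected payoff is (1/5)·8 + (3/5)·3 + (1/5)·(-2) = 3.
If Player 2 plays 2, Player 1's expected payoff is (1/5)·(-3) + (3/5)·3 + (1/5)·(-4) = 2/5.
If Player 2 plays 3, Player 1's expected payoff is (1/5)·1 + (3/5)·10 + (1/5)·7 = 38/5.
Player 2 minimizes Player 1's payoff; the smallest is 2/5, so the best response is 2.

2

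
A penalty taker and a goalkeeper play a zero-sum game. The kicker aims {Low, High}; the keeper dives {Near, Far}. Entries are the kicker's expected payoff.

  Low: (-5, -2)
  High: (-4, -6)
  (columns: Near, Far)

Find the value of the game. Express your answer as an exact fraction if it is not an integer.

Row minima: Low → -5, High → -6; maximin = -5.
Column maxima: Near → -4, Far → -2; minimax = -4.
-5 ≠ -4, so there is no saddle point; optimal play is mixed.
Let the kicker play Low with probability p. Expected payoff against Near: (-5)p + (-4)(1−p) = −p − 4; against Far: (-2)p + (-6)(1−p) = 4p − 6.
Setting these equal: −p − 4 = 4p − 6 ⇒ −5p = -2 ⇒ p = 2/5, and the value is (-1)·(2/5) − 4 = -22/5.
For the keeper: with q = P(Near), equating Low's and High's payoffs gives −3q − 2 = 2q − 6 ⇒ q = 4/5.

-22/5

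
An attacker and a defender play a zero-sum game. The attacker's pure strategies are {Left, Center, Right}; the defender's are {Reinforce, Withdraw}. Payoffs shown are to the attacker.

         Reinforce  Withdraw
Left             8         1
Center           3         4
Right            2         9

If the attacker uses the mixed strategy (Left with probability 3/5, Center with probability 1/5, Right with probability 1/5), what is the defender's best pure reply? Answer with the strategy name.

If the defender plays Reinforce, the attacker's expected payoff is (3/5)·8 + (1/5)·3 + (1/5)·2 = 29/5.
If the defender plays Withdraw, the attacker's expected payoff is (3/5)·1 + (1/5)·4 + (1/5)·9 = 16/5.
The defender minimizes the attacker's payoff; the smallest is 16/5, so the best response is Withdraw.

Withdraw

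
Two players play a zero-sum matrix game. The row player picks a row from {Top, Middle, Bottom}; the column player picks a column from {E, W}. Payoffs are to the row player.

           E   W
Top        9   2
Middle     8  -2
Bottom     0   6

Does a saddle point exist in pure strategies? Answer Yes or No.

No

Row minima: Top → 2, Middle → -2, Bottom → 0; maximin = 2.
Column maxima: E → 9, W → 6; minimax = 6.
2 ≠ 6, so no pure-strategy equilibrium exists.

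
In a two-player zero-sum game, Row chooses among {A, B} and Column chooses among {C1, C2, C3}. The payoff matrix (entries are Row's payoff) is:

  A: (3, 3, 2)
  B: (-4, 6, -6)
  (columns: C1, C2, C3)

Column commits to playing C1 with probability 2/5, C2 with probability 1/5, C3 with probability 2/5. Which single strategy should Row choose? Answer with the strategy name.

Expected payoff of A: (2/5)·3 + (1/5)·3 + (2/5)·2 = 13/5.
Expected payoff of B: (2/5)·(-4) + (1/5)·6 + (2/5)·(-6) = -14/5.
The largest is 13/5, so Row's best response is A.

A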